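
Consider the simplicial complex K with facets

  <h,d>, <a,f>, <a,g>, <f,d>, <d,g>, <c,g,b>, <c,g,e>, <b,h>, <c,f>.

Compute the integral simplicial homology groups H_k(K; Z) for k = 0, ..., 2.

H_0 ≅ Z,  H_1 ≅ Z^3,  H_2 = 0.

We work with the vertex ordering a < b < c < d < e < f < g < h. The simplices of K, each written with vertices in increasing order, are:

  0-simplices (8): a, b, c, d, e, f, g, h
  1-simplices (12): af, ag, bc, bg, bh, ce, cf, cg, df, dg, dh, eg
  2-simplices (2): bcg, ceg

Hence C_0 ≅ Z^8, C_1 ≅ Z^12, C_2 ≅ Z^2.

The boundary map ∂_1: C_1 → C_0 is given by ∂[p,q] = [q] − [p].
As a 8×12 matrix over Z this has rank 7, with invariant factors (1,1,1,1,1,1,1).

Boundary ∂_2: C_2 → C_1 maps a triangle to the signed sum of its edges. For instance
  ∂bcg = cg − bg + bc,
  ∂ceg = eg − cg + ce.
This gives a 12×2 integer matrix of rank 2; reducing to Smith normal form yields diagonal entries (1,1).

Reading off H_k = ker ∂_k / im ∂_{k+1}:

  H_0: rank C_0 − rank ∂_1 = 8 − 7 = 1, and the invariant factors of ∂_1 are all 1, so H_0 ≅ Z.
  H_1: rank ker ∂_1 − rank ∂_2 = (12 − 7) − 2 = 3, and the invariant factors of ∂_2 are all 1, so H_1 ≅ Z^3.
  H_2: rank ker ∂_2 − rank ∂_3 = (2 − 2) − 0 = 0, and there is no ∂_3, so H_2 ≅ 0.

As a check, the Euler characteristic is 8 − 12 + 2 = -2, which agrees with 1 − 3 + 0 = -2.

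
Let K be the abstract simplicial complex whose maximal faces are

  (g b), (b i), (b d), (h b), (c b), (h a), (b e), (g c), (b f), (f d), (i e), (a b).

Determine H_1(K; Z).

Order the vertices as a < b < c < d < e < f < g < h < i. Listing each simplex with vertices in this order, K has dimension 1 with simplices:

  0-simplices (9): a, b, c, d, e, f, g, h, i
  1-simplices (12): ab, ah, bc, bd, be, bf, bg, bh, bi, cg, df, ei

so the chain groups are C_0 ≅ Z^9, C_1 ≅ Z^12.

∂_1: C_1 → C_0 is given by ∂[p,q] = [q] − [p]. For instance
  ∂bh = h − b.
This gives a 9×12 integer matrix of rank 8; reducing to Smith normal form yields diagonal entries (1,1,1,1,1,1,1,1).

Computing H_k = (kernel of ∂_k) / (image of ∂_{k+1}):

  H_1: rank ker ∂_1 − rank ∂_2 = (12 − 8) − 0 = 4, and there is no ∂_2, so H_1 = Z^4.

H_1 = Z^4.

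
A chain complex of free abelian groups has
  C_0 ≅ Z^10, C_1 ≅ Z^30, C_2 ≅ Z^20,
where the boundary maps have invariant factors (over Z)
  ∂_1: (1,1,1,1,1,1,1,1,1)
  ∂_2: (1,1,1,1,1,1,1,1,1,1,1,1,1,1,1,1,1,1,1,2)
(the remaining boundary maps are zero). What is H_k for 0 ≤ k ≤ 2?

H_0 ≅ Z,  H_1 ≅ Z ⊕ Z/2Z,  H_2 = 0.

H_0: b_0 = 10 − 0 − 9 = 1; torsion from ∂_1 factors > 1: none. So H_0 ≅ Z.
H_1: b_1 = 30 − 9 − 20 = 1; torsion from ∂_2 factors > 1: [2]. So H_1 ≅ Z ⊕ Z/2Z.
H_2: b_2 = 20 − 20 − 0 = 0; torsion from ∂_3 factors > 1: none. So H_2 ≅ 0.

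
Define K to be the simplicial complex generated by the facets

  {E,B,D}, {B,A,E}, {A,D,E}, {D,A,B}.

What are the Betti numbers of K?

We work with the vertex ordering A < B < D < E. The simplices of K, each written with vertices in increasing order, are:

  0-simplices (4): A, B, D, E
  1-simplices (6): AB, AD, AE, BD, BE, DE
  2-simplices (4): ABD, ABE, ADE, BDE

giving chain groups C_0 ≅ Z^4, C_1 ≅ Z^6, C_2 ≅ Z^4.

Boundary ∂_1: C_1 → C_0 is given by ∂[p,q] = [q] − [p]. For instance
  ∂BD = D − B.
As a 4×6 matrix over Z this has rank 3, with invariant factors (1,1,1).

The boundary map ∂_2: C_2 → C_1 sends each 2-simplex [p,q,r] to [q,r] − [p,r] + [p,q]. For instance
  ∂ADE = DE − AE + AD,
  ∂BDE = DE − BE + BD.
This gives a 6×4 integer matrix of rank 3; reducing to Smith normal form yields diagonal entries (1,1,1).

From H_k ≅ ker(∂_k) / im(∂_{k+1}) we obtain:

  H_0: rank C_0 − rank ∂_1 = 4 − 3 = 1, and the invariant factors of ∂_1 are all 1, so H_0 ≅ Z.
  H_1: rank ker ∂_1 − rank ∂_2 = (6 − 3) − 3 = 0, and the invariant factors of ∂_2 are all 1, so H_1 ≅ 0.
  H_2: rank ker ∂_2 − rank ∂_3 = (4 − 3) − 0 = 1, and there is no ∂_3, so H_2 ≅ Z.

As a check, the Euler characteristic is 4 − 6 + 4 = 2, which agrees with 1 − 0 + 1 = 2.

Hence the Betti numbers are b_0 = 1, b_1 = 0, b_2 = 1.

b_0 = 1, b_1 = 0, b_2 = 1.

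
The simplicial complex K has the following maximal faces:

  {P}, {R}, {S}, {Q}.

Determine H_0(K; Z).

Order the vertices as P < Q < R < S. Listing each simplex with vertices in this order, K has dimension 0 with simplices:

  0-simplices (4): P, Q, R, S

giving chain groups C_0 ≅ Z^4.

Computing H_k = (kernel of ∂_k) / (image of ∂_{k+1}):

  H_0: rank C_0 − rank ∂_1 = 4 − 0 = 4, and there is no ∂_1, so H_0 ≅ Z^4.

H_0 ≅ Z^4.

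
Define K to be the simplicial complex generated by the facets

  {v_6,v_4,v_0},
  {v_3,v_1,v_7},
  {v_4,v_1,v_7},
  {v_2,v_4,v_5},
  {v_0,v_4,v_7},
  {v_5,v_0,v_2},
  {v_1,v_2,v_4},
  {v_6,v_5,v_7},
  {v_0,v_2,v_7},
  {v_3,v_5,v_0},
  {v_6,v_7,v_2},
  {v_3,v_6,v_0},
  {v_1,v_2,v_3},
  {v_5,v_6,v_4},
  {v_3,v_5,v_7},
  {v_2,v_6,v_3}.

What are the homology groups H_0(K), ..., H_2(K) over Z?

Take the total order v_0 < v_1 < v_2 < v_3 < v_4 < v_5 < v_6 < v_7 on the vertex set. Then K (dimension 2) consists of the simplices:

  0-simplices (8): [v_0], [v_1], [v_2], [v_3], [v_4], [v_5], [v_6], [v_7]
  1-simplices (24): (24 of them)
  2-simplices (16): (16 of them)

giving chain groups C_0 ≅ Z^8, C_1 ≅ Z^24, C_2 ≅ Z^16.

∂_1: C_1 → C_0 maps an edge to its endpoints' difference, ∂[p,q] = q − p. For instance
  ∂[v_2,v_4] = [v_4] − [v_2].
As a 8×24 matrix over Z this has rank 7, with invariant factors (1,1,1,1,1,1,1).

∂_2: C_2 → C_1 maps a triangle to the signed sum of its edges. For instance
  ∂[v_3,v_5,v_7] = [v_5,v_7] − [v_3,v_7] + [v_3,v_5],
  ∂[v_0,v_2,v_7] = [v_2,v_7] − [v_0,v_7] + [v_0,v_2].
This gives a 24×16 integer matrix of rank 15; reducing to Smith normal form yields diagonal entries (1,1,1,1,1,1,1,1,1,1,1,1,1,1,1).

Now H_k = ker ∂_k / im ∂_{k+1}, so:

  H_0: rank C_0 − rank ∂_1 = 8 − 7 = 1, and the invariant factors of ∂_1 are all 1, so H_0 = Z.
  H_1: rank ker ∂_1 − rank ∂_2 = (24 − 7) − 15 = 2, and the invariant factors of ∂_2 are all 1, so H_1 = Z^2.
  H_2: rank ker ∂_2 − rank ∂_3 = (16 − 15) − 0 = 1, and there is no ∂_3, so H_2 = Z.

(K is a triangulation of the torus T^2.)

H_0 = Z,  H_1 = Z^2,  H_2 = Z.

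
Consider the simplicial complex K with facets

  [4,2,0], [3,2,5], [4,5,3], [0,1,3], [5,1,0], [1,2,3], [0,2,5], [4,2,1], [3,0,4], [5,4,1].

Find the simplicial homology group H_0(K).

Order the vertices as 0 < 1 < 2 < 3 < 4 < 5. Listing each simplex with vertices in this order, K has dimension 2 with simplices:

  0-simplices (6): [0], [1], [2], [3], [4], [5]
  1-simplices (15): [0,1], [0,2], [0,3], [0,4], [0,5], [1,2], [1,3], [1,4], [1,5], [2,3], [2,4], [2,5], [3,4], [3,5], [4,5]
  2-simplices (10): [0,1,3], [0,1,5], [0,2,4], [0,2,5], [0,3,4], [1,2,3], [1,2,4], [1,4,5], [2,3,5], [3,4,5]

Hence C_0 ≅ Z^6, C_1 ≅ Z^15, C_2 ≅ Z^10.

Boundary ∂_1: C_1 → C_0 sends each edge [p,q] (with p < q) to q − p.
This gives a 6×15 integer matrix of rank 5; reducing to Smith normal form yields diagonal entries (1,1,1,1,1).

Boundary ∂_2: C_2 → C_1 maps a triangle to the signed sum of its edges. For instance
  ∂[1,2,3] = [2,3] − [1,3] + [1,2],
  ∂[3,4,5] = [4,5] − [3,5] + [3,4].
The resulting 15×10 matrix has rank 10, and its Smith normal form has invariant factors (1,1,1,1,1,1,1,1,1,2).

From H_k ≅ ker(∂_k) / im(∂_{k+1}) we obtain:

  H_0: rank C_0 − rank ∂_1 = 6 − 5 = 1, and the invariant factors of ∂_1 are all 1, so H_0 ≅ Z.

H_0 ≅ Z.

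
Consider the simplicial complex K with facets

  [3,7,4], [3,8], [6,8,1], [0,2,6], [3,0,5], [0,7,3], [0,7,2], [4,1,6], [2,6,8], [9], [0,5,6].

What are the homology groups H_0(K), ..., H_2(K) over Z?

H_0 = Z^2,  H_1 = Z^2,  H_2 = 0.

Fix the vertex order 0 < 1 < 2 < 3 < 4 < 5 < 6 < 7 < 8 < 9 and write every simplex with vertices in increasing order. Then dim K = 2 and the simplices of K are:

  0-simplices (10): [0], [1], [2], [3], [4], [5], [6], [7], [8], [9]
  1-simplices (19): [0,2], [0,3], [0,5], [0,6], [0,7], [1,4], [1,6], [1,8], [2,6], [2,7], [2,8], [3,4], [3,5], [3,7], [3,8], [4,6], [4,7], [5,6], [6,8]
  2-simplices (9): [0,2,6], [0,2,7], [0,3,5], [0,3,7], [0,5,6], [1,4,6], [1,6,8], [2,6,8], [3,4,7]

so the chain groups are C_0 ≅ Z^10, C_1 ≅ Z^19, C_2 ≅ Z^9.

The boundary map ∂_1: C_1 → C_0 sends each edge [p,q] (with p < q) to q − p.
As a 10×19 matrix over Z this has rank 8, with invariant factors (1,1,1,1,1,1,1,1).

Boundary ∂_2: C_2 → C_1 sends each 2-simplex [p,q,r] to [q,r] − [p,r] + [p,q]. For instance
  ∂[3,4,7] = [4,7] − [3,7] + [3,4],
  ∂[2,6,8] = [6,8] − [2,8] + [2,6].
The resulting 19×9 matrix has rank 9, and its Smith normal form has invariant factors (1,1,1,1,1,1,1,1,1).

From H_k ≅ ker(∂_k) / im(∂_{k+1}) we obtain:

  H_0: rank C_0 − rank ∂_1 = 10 − 8 = 2, and the invariant factors of ∂_1 are all 1, so H_0 = Z^2.
  H_1: rank ker ∂_1 − rank ∂_2 = (19 − 8) − 9 = 2, and the invariant factors of ∂_2 are all 1, so H_1 = Z^2.
  H_2: rank ker ∂_2 − rank ∂_3 = (9 − 9) − 0 = 0, and there is no ∂_3, so H_2 = 0.

As a check, the Euler characteristic is 10 − 19 + 9 = 0, which agrees with 2 − 2 + 0 = 0.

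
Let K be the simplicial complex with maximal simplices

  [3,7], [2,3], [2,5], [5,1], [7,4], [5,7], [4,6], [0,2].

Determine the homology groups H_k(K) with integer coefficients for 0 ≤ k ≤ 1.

H_0 = Z,  H_1 = Z.

Order the vertices as 0 < 1 < 2 < 3 < 4 < 5 < 6 < 7. Listing each simplex with vertices in this order, K has dimension 1 with simplices:

  0-simplices (8): [0], [1], [2], [3], [4], [5], [6], [7]
  1-simplices (8): [0,2], [1,5], [2,3], [2,5], [3,7], [4,6], [4,7], [5,7]

so the chain groups are C_0 ≅ Z^8, C_1 ≅ Z^8.

∂_1: C_1 → C_0 maps an edge to its endpoints' difference, ∂[p,q] = q − p. For instance
  ∂[2,3] = [3] − [2].
The resulting 8×8 matrix has rank 7, and its Smith normal form has invariant factors (1,1,1,1,1,1,1).

Now H_k = ker ∂_k / im ∂_{k+1}, so:

  H_0: rank C_0 − rank ∂_1 = 8 − 7 = 1, and the invariant factors of ∂_1 are all 1, so H_0 = Z.
  H_1: rank ker ∂_1 − rank ∂_2 = (8 − 7) − 0 = 1, and there is no ∂_2, so H_1 = Z.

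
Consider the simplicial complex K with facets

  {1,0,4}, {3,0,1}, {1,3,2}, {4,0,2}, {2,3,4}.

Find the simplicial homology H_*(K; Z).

Order the vertices as 0 < 1 < 2 < 3 < 4. Listing each simplex with vertices in this order, K has dimension 2 with simplices:

  0-simplices (5): [0], [1], [2], [3], [4]
  1-simplices (10): [0,1], [0,2], [0,3], [0,4], [1,2], [1,3], [1,4], [2,3], [2,4], [3,4]
  2-simplices (5): [0,1,3], [0,1,4], [0,2,4], [1,2,3], [2,3,4]

so the chain groups are C_0 ≅ Z^5, C_1 ≅ Z^10, C_2 ≅ Z^5.

Boundary ∂_1: C_1 → C_0 is given by ∂[p,q] = [q] − [p]. For instance
  ∂[0,4] = [4] − [0].
The resulting 5×10 matrix has rank 4, and its Smith normal form has invariant factors (1,1,1,1).

Boundary ∂_2: C_2 → C_1 maps a triangle to the signed sum of its edges. For instance
  ∂[1,2,3] = [2,3] − [1,3] + [1,2],
  ∂[0,1,4] = [1,4] − [0,4] + [0,1].
As a 10×5 matrix over Z this has rank 5, with invariant factors (1,1,1,1,1).

Now H_k = ker ∂_k / im ∂_{k+1}, so:

  H_0: rank C_0 − rank ∂_1 = 5 − 4 = 1, and the invariant factors of ∂_1 are all 1, so H_0 = Z.
  H_1: rank ker ∂_1 − rank ∂_2 = (10 − 4) − 5 = 1, and the invariant factors of ∂_2 are all 1, so H_1 = Z.
  H_2: rank ker ∂_2 − rank ∂_3 = (5 − 5) − 0 = 0, and there is no ∂_3, so H_2 = 0.

As a check, the Euler characteristic is 5 − 10 + 5 = 0, which agrees with 1 − 1 + 0 = 0.
(K is a triangulation of the Möbius band.)

H_0 ≅ Z,  H_1 ≅ Z,  H_2 = 0.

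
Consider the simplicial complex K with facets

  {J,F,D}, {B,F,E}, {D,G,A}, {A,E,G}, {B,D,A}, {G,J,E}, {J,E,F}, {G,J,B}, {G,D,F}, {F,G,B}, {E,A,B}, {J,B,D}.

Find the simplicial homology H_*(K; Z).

Fix the vertex order A < B < D < E < F < G < J and write every simplex with vertices in increasing order. Then dim K = 2 and the simplices of K are:

  0-simplices (7): A, B, D, E, F, G, J
  1-simplices (18): AB, AD, AE, AG, BD, BE, BF, BG, BJ, DF, DG, DJ, EF, EG, EJ, FG, FJ, GJ
  2-simplices (12): ABD, ABE, ADG, AEG, BDJ, BEF, BFG, BGJ, DFG, DFJ, EFJ, EGJ

giving chain groups C_0 ≅ Z^7, C_1 ≅ Z^18, C_2 ≅ Z^12.

Boundary ∂_1: C_1 → C_0 sends each edge [p,q] (with p < q) to q − p.
This gives a 7×18 integer matrix of rank 6; reducing to Smith normal form yields diagonal entries (1,1,1,1,1,1).

∂_2: C_2 → C_1 maps a triangle to the signed sum of its edges. For instance
  ∂BFG = FG − BG + BF,
  ∂BEF = EF − BF + BE.
As a 18×12 matrix over Z this has rank 12, with invariant factors (1,1,1,1,1,1,1,1,1,1,1,2).

From H_k ≅ ker(∂_k) / im(∂_{k+1}) we obtain:

  H_0: rank C_0 − rank ∂_1 = 7 − 6 = 1, and the invariant factors of ∂_1 are all 1, so H_0 ≅ Z.
  H_1: rank ker ∂_1 − rank ∂_2 = (18 − 6) − 12 = 0, and ∂_2 has invariant factor 2 > 1, so H_1 ≅ Z/2.
  H_2: rank ker ∂_2 − rank ∂_3 = (12 − 12) − 0 = 0, and there is no ∂_3, so H_2 ≅ 0.

As a check, the Euler characteristic is 7 − 18 + 12 = 1, which agrees with 1 − 0 + 0 = 1.

H_0 ≅ Z,  H_1 ≅ Z/2,  H_2 = 0.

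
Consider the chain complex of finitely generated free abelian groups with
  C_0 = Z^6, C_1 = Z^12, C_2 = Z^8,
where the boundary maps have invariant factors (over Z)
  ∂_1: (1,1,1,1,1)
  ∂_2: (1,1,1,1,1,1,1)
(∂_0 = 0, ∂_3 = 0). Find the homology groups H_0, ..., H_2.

H_0: b_0 = 6 − 0 − 5 = 1; torsion from ∂_1 factors > 1: none. So H_0 ≅ Z.
H_1: b_1 = 12 − 5 − 7 = 0; torsion from ∂_2 factors > 1: none. So H_1 ≅ 0.
H_2: b_2 = 8 − 7 − 0 = 1; torsion from ∂_3 factors > 1: none. So H_2 ≅ Z.

H_0 ≅ Z,  H_1 = 0,  H_2 ≅ Z.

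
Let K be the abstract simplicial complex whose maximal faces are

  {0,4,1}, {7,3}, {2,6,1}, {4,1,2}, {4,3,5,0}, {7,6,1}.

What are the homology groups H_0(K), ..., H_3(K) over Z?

H_0 = Z,  H_1 = Z,  H_2 = 0,  H_3 = 0.

Fix the vertex order 0 < 1 < 2 < 3 < 4 < 5 < 6 < 7 and write every simplex with vertices in increasing order. Then dim K = 3 and the simplices of K are:

  0-simplices (8): [0], [1], [2], [3], [4], [5], [6], [7]
  1-simplices (15): [0,1], [0,3], [0,4], [0,5], [1,2], [1,4], [1,6], [1,7], [2,4], [2,6], [3,4], [3,5], [3,7], [4,5], [6,7]
  2-simplices (8): [0,1,4], [0,3,4], [0,3,5], [0,4,5], [1,2,4], [1,2,6], [1,6,7], [3,4,5]
  3-simplices (1): [0,3,4,5]

Hence C_0 ≅ Z^8, C_1 ≅ Z^15, C_2 ≅ Z^8, C_3 ≅ Z^1.

The boundary map ∂_1: C_1 → C_0 is given by ∂[p,q] = [q] − [p].
As a 8×15 matrix over Z this has rank 7, with invariant factors (1,1,1,1,1,1,1).

∂_2: C_2 → C_1 sends each 2-simplex [p,q,r] to [q,r] − [p,r] + [p,q]. For instance
  ∂[0,3,4] = [3,4] − [0,4] + [0,3],
  ∂[0,4,5] = [4,5] − [0,5] + [0,4].
The 15×8 boundary matrix has rank 7 and Smith normal form diag(1,1,1,1,1,1,1).

The boundary map ∂_3: C_3 → C_2 sends each 3-simplex σ to the alternating sum Σ_i (−1)^i (σ with its i-th vertex removed). For instance
  ∂[0,3,4,5] = [3,4,5] − [0,4,5] + [0,3,5] − [0,3,4].
The 8×1 boundary matrix has rank 1 and Smith normal form diag(1).

Reading off H_k = ker ∂_k / im ∂_{k+1}:

  H_0: rank C_0 − rank ∂_1 = 8 − 7 = 1, and the invariant factors of ∂_1 are all 1, so H_0 ≅ Z.
  H_1: rank ker ∂_1 − rank ∂_2 = (15 − 7) − 7 = 1, and the invariant factors of ∂_2 are all 1, so H_1 ≅ Z.
  H_2: rank ker ∂_2 − rank ∂_3 = (8 − 7) − 1 = 0, and the invariant factors of ∂_3 are all 1, so H_2 ≅ 0.
  H_3: rank ker ∂_3 − rank ∂_4 = (1 − 1) − 0 = 0, and there is no ∂_4, so H_3 ≅ 0.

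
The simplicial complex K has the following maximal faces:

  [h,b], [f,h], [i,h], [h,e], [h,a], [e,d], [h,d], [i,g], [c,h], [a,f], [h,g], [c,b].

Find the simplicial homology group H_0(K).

We work with the vertex ordering a < b < c < d < e < f < g < h < i. The simplices of K, each written with vertices in increasing order, are:

  0-simplices (9): a, b, c, d, e, f, g, h, i
  1-simplices (12): af, ah, bc, bh, ch, de, dh, eh, fh, gh, gi, hi

Hence C_0 ≅ Z^9, C_1 ≅ Z^12.

∂_1: C_1 → C_0 is given by ∂[p,q] = [q] − [p]. For instance
  ∂ch = h − c.
The resulting 9×12 matrix has rank 8, and its Smith normal form has invariant factors (1,1,1,1,1,1,1,1).

Computing H_k = (kernel of ∂_k) / (image of ∂_{k+1}):

  H_0: rank C_0 − rank ∂_1 = 9 − 8 = 1, and the invariant factors of ∂_1 are all 1, so H_0 = Z.

(K is a triangulation of a wedge of 4 circles.)

H_0 ≅ Z.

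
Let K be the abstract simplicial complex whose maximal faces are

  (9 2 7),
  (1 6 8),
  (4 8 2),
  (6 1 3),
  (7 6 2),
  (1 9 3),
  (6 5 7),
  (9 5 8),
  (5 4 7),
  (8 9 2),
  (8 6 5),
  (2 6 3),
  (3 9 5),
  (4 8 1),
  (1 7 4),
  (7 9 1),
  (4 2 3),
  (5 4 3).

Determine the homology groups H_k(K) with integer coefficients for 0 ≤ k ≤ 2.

Fix the vertex order 1 < 2 < 3 < 4 < 5 < 6 < 7 < 8 < 9 and write every simplex with vertices in increasing order. Then dim K = 2 and the simplices of K are:

  0-simplices (9): [1], [2], [3], [4], [5], [6], [7], [8], [9]
  1-simplices (27): (27 of them)
  2-simplices (18): [1,3,6], [1,3,9], [1,4,7], [1,4,8], [1,6,8], [1,7,9], [2,3,4], [2,3,6], [2,4,8], [2,6,7], [2,7,9], [2,8,9], [3,4,5], [3,5,9], [4,5,7], [5,6,7], [5,6,8], [5,8,9]

Hence C_0 ≅ Z^9, C_1 ≅ Z^27, C_2 ≅ Z^18.

The boundary map ∂_1: C_1 → C_0 sends each edge [p,q] (with p < q) to q − p. For instance
  ∂[8,9] = [9] − [8].
The resulting 9×27 matrix has rank 8, and its Smith normal form has invariant factors (1,1,1,1,1,1,1,1).

Boundary ∂_2: C_2 → C_1 maps a triangle to the signed sum of its edges. For instance
  ∂[3,4,5] = [4,5] − [3,5] + [3,4],
  ∂[2,7,9] = [7,9] − [2,9] + [2,7].
The 27×18 boundary matrix has rank 17 and Smith normal form diag(1,1,1,1,1,1,1,1,1,1,1,1,1,1,1,1,1).

Now H_k = ker ∂_k / im ∂_{k+1}, so:

  H_0: rank C_0 − rank ∂_1 = 9 − 8 = 1, and the invariant factors of ∂_1 are all 1, so H_0 ≅ Z.
  H_1: rank ker ∂_1 − rank ∂_2 = (27 − 8) − 17 = 2, and the invariant factors of ∂_2 are all 1, so H_1 ≅ Z^2.
  H_2: rank ker ∂_2 − rank ∂_3 = (18 − 17) − 0 = 1, and there is no ∂_3, so H_2 ≅ Z.

H_0 = Z,  H_1 = Z^2,  H_2 = Z.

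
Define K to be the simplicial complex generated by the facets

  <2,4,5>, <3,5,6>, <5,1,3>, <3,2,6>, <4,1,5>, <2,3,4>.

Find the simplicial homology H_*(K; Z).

Order the vertices as 1 < 2 < 3 < 4 < 5 < 6. Listing each simplex with vertices in this order, K has dimension 2 with simplices:

  0-simplices (6): [1], [2], [3], [4], [5], [6]
  1-simplices (12): [1,3], [1,4], [1,5], [2,3], [2,4], [2,5], [2,6], [3,4], [3,5], [3,6], [4,5], [5,6]
  2-simplices (6): [1,3,5], [1,4,5], [2,3,4], [2,3,6], [2,4,5], [3,5,6]

Hence C_0 ≅ Z^6, C_1 ≅ Z^12, C_2 ≅ Z^6.

∂_1: C_1 → C_0 sends each edge [p,q] (with p < q) to q − p.
The 6×12 boundary matrix has rank 5 and Smith normal form diag(1,1,1,1,1).

Boundary ∂_2: C_2 → C_1 maps a triangle to the signed sum of its edges. For instance
  ∂[1,3,5] = [3,5] − [1,5] + [1,3],
  ∂[3,5,6] = [5,6] − [3,6] + [3,5].
As a 12×6 matrix over Z this has rank 6, with invariant factors (1,1,1,1,1,1).

Computing H_k = (kernel of ∂_k) / (image of ∂_{k+1}):

  H_0: rank C_0 − rank ∂_1 = 6 − 5 = 1, and the invariant factors of ∂_1 are all 1, so H_0 ≅ Z.
  H_1: rank ker ∂_1 − rank ∂_2 = (12 − 5) − 6 = 1, and the invariant factors of ∂_2 are all 1, so H_1 ≅ Z.
  H_2: rank ker ∂_2 − rank ∂_3 = (6 − 6) − 0 = 0, and there is no ∂_3, so H_2 ≅ 0.

As a check, the Euler characteristic is 6 − 12 + 6 = 0, which agrees with 1 − 1 + 0 = 0.

H_0 = Z,  H_1 = Z,  H_2 = 0.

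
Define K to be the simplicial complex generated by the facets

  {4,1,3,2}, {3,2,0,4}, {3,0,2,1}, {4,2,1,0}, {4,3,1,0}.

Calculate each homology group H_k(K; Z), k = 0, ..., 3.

H_0 ≅ Z,  H_1 = 0,  H_2 = 0,  H_3 ≅ Z.

Order the vertices as 0 < 1 < 2 < 3 < 4. Listing each simplex with vertices in this order, K has dimension 3 with simplices:

  0-simplices (5): [0], [1], [2], [3], [4]
  1-simplices (10): [0,1], [0,2], [0,3], [0,4], [1,2], [1,3], [1,4], [2,3], [2,4], [3,4]
  2-simplices (10): [0,1,2], [0,1,3], [0,1,4], [0,2,3], [0,2,4], [0,3,4], [1,2,3], [1,2,4], [1,3,4], [2,3,4]
  3-simplices (5): [0,1,2,3], [0,1,2,4], [0,1,3,4], [0,2,3,4], [1,2,3,4]

so the chain groups are C_0 ≅ Z^5, C_1 ≅ Z^10, C_2 ≅ Z^10, C_3 ≅ Z^5.

The boundary map ∂_1: C_1 → C_0 is given by ∂[p,q] = [q] − [p].
This gives a 5×10 integer matrix of rank 4; reducing to Smith normal form yields diagonal entries (1,1,1,1).

Boundary ∂_2: C_2 → C_1 acts by ∂[p,q,r] = [q,r] − [p,r] + [p,q]. For instance
  ∂[2,3,4] = [3,4] − [2,4] + [2,3],
  ∂[0,1,2] = [1,2] − [0,2] + [0,1].
As a 10×10 matrix over Z this has rank 6, with invariant factors (1,1,1,1,1,1).

∂_3: C_3 → C_2 sends each 3-simplex σ to the alternating sum Σ_i (−1)^i (σ with its i-th vertex removed). For instance
  ∂[1,2,3,4] = [2,3,4] − [1,3,4] + [1,2,4] − [1,2,3],
  ∂[0,1,2,4] = [1,2,4] − [0,2,4] + [0,1,4] − [0,1,2].
The resulting 10×5 matrix has rank 4, and its Smith normal form has invariant factors (1,1,1,1).

From H_k ≅ ker(∂_k) / im(∂_{k+1}) we obtain:

  H_0: rank C_0 − rank ∂_1 = 5 − 4 = 1, and the invariant factors of ∂_1 are all 1, so H_0 ≅ Z.
  H_1: rank ker ∂_1 − rank ∂_2 = (10 − 4) − 6 = 0, and the invariant factors of ∂_2 are all 1, so H_1 ≅ 0.
  H_2: rank ker ∂_2 − rank ∂_3 = (10 − 6) − 4 = 0, and the invariant factors of ∂_3 are all 1, so H_2 ≅ 0.
  H_3: rank ker ∂_3 − rank ∂_4 = (5 − 4) − 0 = 1, and there is no ∂_4, so H_3 ≅ Z.

(K is a triangulation of the 3-sphere S^3.)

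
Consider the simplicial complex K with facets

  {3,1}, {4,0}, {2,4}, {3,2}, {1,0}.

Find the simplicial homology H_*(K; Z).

K has 5 vertices, 5 edges.
rank ∂_0 = 0, rank ∂_1 = 4 ⇒ b_0 = 5 − 0 − 4 = 1; all invariant factors of ∂_1 are 1 so no torsion. So H_0 = Z.
rank ∂_1 = 4, rank ∂_2 = 0 ⇒ b_1 = 5 − 4 − 0 = 1. So H_1 = Z.

H_0 ≅ Z,  H_1 ≅ Z.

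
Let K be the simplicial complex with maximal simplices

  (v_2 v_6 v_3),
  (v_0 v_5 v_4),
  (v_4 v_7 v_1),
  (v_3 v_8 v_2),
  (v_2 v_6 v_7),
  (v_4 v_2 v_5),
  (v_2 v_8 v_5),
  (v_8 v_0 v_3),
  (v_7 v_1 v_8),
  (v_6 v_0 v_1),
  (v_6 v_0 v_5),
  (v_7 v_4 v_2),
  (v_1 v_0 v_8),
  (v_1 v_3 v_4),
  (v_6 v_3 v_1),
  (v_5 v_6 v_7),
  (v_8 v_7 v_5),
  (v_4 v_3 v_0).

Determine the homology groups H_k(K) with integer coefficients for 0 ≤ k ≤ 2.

H_0 ≅ Z,  H_1 ≅ Z ⊕ Z/2,  H_2 = 0.

K has 9 vertices, 27 edges, 18 triangles.
rank ∂_0 = 0, rank ∂_1 = 8 ⇒ b_0 = 9 − 0 − 8 = 1; all invariant factors of ∂_1 are 1 so no torsion. So H_0 ≅ Z.
rank ∂_1 = 8, rank ∂_2 = 18 ⇒ b_1 = 27 − 8 − 18 = 1; ∂_2 has invariant factor(s) [2] giving torsion. So H_1 ≅ Z ⊕ Z/2.
rank ∂_2 = 18, rank ∂_3 = 0 ⇒ b_2 = 18 − 18 − 0 = 0. So H_2 ≅ 0.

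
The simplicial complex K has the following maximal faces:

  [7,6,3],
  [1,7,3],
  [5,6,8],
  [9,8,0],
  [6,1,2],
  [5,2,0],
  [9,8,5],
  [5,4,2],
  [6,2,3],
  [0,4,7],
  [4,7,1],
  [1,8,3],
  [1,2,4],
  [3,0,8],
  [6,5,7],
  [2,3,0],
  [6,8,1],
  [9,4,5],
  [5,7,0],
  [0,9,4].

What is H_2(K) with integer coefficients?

H_2 ≅ 0.

Order the vertices as 0 < 1 < 2 < 3 < 4 < 5 < 6 < 7 < 8 < 9. Listing each simplex with vertices in this order, K has dimension 2 with simplices:

  0-simplices (10): [0], [1], [2], [3], [4], [5], [6], [7], [8], [9]
  1-simplices (30): (30 of them)
  2-simplices (20): (20 of them)

Hence C_0 ≅ Z^10, C_1 ≅ Z^30, C_2 ≅ Z^20.

The boundary map ∂_1: C_1 → C_0 maps an edge to its endpoints' difference, ∂[p,q] = q − p. For instance
  ∂[0,3] = [3] − [0].
This gives a 10×30 integer matrix of rank 9; reducing to Smith normal form yields diagonal entries (1,1,1,1,1,1,1,1,1).

Boundary ∂_2: C_2 → C_1 acts by ∂[p,q,r] = [q,r] − [p,r] + [p,q]. For instance
  ∂[1,3,7] = [3,7] − [1,7] + [1,3],
  ∂[5,6,8] = [6,8] − [5,8] + [5,6].
As a 30×20 matrix over Z this has rank 20, with invariant factors (1,1,1,1,1,1,1,1,1,1,1,1,1,1,1,1,1,1,1,2).

Computing H_k = (kernel of ∂_k) / (image of ∂_{k+1}):

  H_2: rank ker ∂_2 − rank ∂_3 = (20 − 20) − 0 = 0, and there is no ∂_3, so H_2 ≅ 0.

(K is a triangulation of the Klein bottle.)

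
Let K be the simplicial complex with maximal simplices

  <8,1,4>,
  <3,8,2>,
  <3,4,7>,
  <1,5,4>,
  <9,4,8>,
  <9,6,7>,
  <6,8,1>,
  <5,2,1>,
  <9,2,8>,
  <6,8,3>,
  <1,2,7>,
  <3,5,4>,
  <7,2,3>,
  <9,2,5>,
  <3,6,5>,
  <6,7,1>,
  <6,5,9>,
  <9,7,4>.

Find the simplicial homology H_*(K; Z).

Fix the vertex order 1 < 2 < 3 < 4 < 5 < 6 < 7 < 8 < 9 and write every simplex with vertices in increasing order. Then dim K = 2 and the simplices of K are:

  0-simplices (9): [1], [2], [3], [4], [5], [6], [7], [8], [9]
  1-simplices (27): (27 of them)
  2-simplices (18): [1,2,5], [1,2,7], [1,4,5], [1,4,8], [1,6,7], [1,6,8], [2,3,7], [2,3,8], [2,5,9], [2,8,9], [3,4,5], [3,4,7], [3,5,6], [3,6,8], [4,7,9], [4,8,9], [5,6,9], [6,7,9]

so the chain groups are C_0 ≅ Z^9, C_1 ≅ Z^27, C_2 ≅ Z^18.

∂_1: C_1 → C_0 sends each edge [p,q] (with p < q) to q − p. For instance
  ∂[2,5] = [5] − [2].
The 9×27 boundary matrix has rank 8 and Smith normal form diag(1,1,1,1,1,1,1,1).

∂_2: C_2 → C_1 maps a triangle to the signed sum of its edges. For instance
  ∂[6,7,9] = [7,9] − [6,9] + [6,7],
  ∂[1,4,8] = [4,8] − [1,8] + [1,4].
As a 27×18 matrix over Z this has rank 17, with invariant factors (1,1,1,1,1,1,1,1,1,1,1,1,1,1,1,1,1).

Now H_k = ker ∂_k / im ∂_{k+1}, so:

  H_0: rank C_0 − rank ∂_1 = 9 − 8 = 1, and the invariant factors of ∂_1 are all 1, so H_0 = Z.
  H_1: rank ker ∂_1 − rank ∂_2 = (27 − 8) − 17 = 2, and the invariant factors of ∂_2 are all 1, so H_1 = Z^2.
  H_2: rank ker ∂_2 − rank ∂_3 = (18 − 17) − 0 = 1, and there is no ∂_3, so H_2 = Z.

H_0 = Z,  H_1 = Z^2,  H_2 = Z.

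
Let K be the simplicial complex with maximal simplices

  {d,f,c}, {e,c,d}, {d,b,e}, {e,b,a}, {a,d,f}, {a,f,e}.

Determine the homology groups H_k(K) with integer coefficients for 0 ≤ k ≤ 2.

We work with the vertex ordering a < b < c < d < e < f. The simplices of K, each written with vertices in increasing order, are:

  0-simplices (6): a, b, c, d, e, f
  1-simplices (12): ab, ad, ae, af, bd, be, cd, ce, cf, de, df, ef
  2-simplices (6): abe, adf, aef, bde, cde, cdf

Hence C_0 ≅ Z^6, C_1 ≅ Z^12, C_2 ≅ Z^6.

The boundary map ∂_1: C_1 → C_0 is given by ∂[p,q] = [q] − [p].
The 6×12 boundary matrix has rank 5 and Smith normal form diag(1,1,1,1,1).

∂_2: C_2 → C_1 maps a triangle to the signed sum of its edges. For instance
  ∂cde = de − ce + cd,
  ∂aef = ef − af + ae.
The resulting 12×6 matrix has rank 6, and its Smith normal form has invariant factors (1,1,1,1,1,1).

Computing H_k = (kernel of ∂_k) / (image of ∂_{k+1}):

  H_0: rank C_0 − rank ∂_1 = 6 − 5 = 1, and the invariant factors of ∂_1 are all 1, so H_0 ≅ Z.
  H_1: rank ker ∂_1 − rank ∂_2 = (12 − 5) − 6 = 1, and the invariant factors of ∂_2 are all 1, so H_1 ≅ Z.
  H_2: rank ker ∂_2 − rank ∂_3 = (6 − 6) − 0 = 0, and there is no ∂_3, so H_2 ≅ 0.

As a check, the Euler characteristic is 6 − 12 + 6 = 0, which agrees with 1 − 1 + 0 = 0.

H_0 ≅ Z,  H_1 ≅ Z,  H_2 = 0.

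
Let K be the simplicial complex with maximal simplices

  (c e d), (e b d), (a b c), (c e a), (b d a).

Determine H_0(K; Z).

H_0 = Z.

Take the total order a < b < c < d < e on the vertex set. Then K (dimension 2) consists of the simplices:

  0-simplices (5): a, b, c, d, e
  1-simplices (10): ab, ac, ad, ae, bc, bd, be, cd, ce, de
  2-simplices (5): abc, abd, ace, bde, cde

so the chain groups are C_0 ≅ Z^5, C_1 ≅ Z^10, C_2 ≅ Z^5.

The boundary map ∂_1: C_1 → C_0 is given by ∂[p,q] = [q] − [p].
The 5×10 boundary matrix has rank 4 and Smith normal form diag(1,1,1,1).

∂_2: C_2 → C_1 maps a triangle to the signed sum of its edges. For instance
  ∂cde = de − ce + cd,
  ∂abd = bd − ad + ab.
This gives a 10×5 integer matrix of rank 5; reducing to Smith normal form yields diagonal entries (1,1,1,1,1).

Computing H_k = (kernel of ∂_k) / (image of ∂_{k+1}):

  H_0: rank C_0 − rank ∂_1 = 5 − 4 = 1, and the invariant factors of ∂_1 are all 1, so H_0 ≅ Z.

(K is a triangulation of the Möbius band.)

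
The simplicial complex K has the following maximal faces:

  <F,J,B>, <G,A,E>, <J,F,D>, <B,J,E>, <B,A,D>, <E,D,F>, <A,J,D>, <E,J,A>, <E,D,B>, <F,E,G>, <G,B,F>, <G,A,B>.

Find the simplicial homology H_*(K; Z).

Order the vertices as A < B < D < E < F < G < J. Listing each simplex with vertices in this order, K has dimension 2 with simplices:

  0-simplices (7): A, B, D, E, F, G, J
  1-simplices (18): AB, AD, AE, AG, AJ, BD, BE, BF, BG, BJ, DE, DF, DJ, EF, EG, EJ, FG, FJ
  2-simplices (12): ABD, ABG, ADJ, AEG, AEJ, BDE, BEJ, BFG, BFJ, DEF, DFJ, EFG

giving chain groups C_0 ≅ Z^7, C_1 ≅ Z^18, C_2 ≅ Z^12.

Boundary ∂_1: C_1 → C_0 maps an edge to its endpoints' difference, ∂[p,q] = q − p. For instance
  ∂FG = G − F.
The resulting 7×18 matrix has rank 6, and its Smith normal form has invariant factors (1,1,1,1,1,1).

Boundary ∂_2: C_2 → C_1 sends each 2-simplex [p,q,r] to [q,r] − [p,r] + [p,q]. For instance
  ∂EFG = FG − EG + EF,
  ∂AEJ = EJ − AJ + AE.
The resulting 18×12 matrix has rank 12, and its Smith normal form has invariant factors (1,1,1,1,1,1,1,1,1,1,1,2).

From H_k ≅ ker(∂_k) / im(∂_{k+1}) we obtain:

  H_0: rank C_0 − rank ∂_1 = 7 − 6 = 1, and the invariant factors of ∂_1 are all 1, so H_0 ≅ Z.
  H_1: rank ker ∂_1 − rank ∂_2 = (18 − 6) − 12 = 0, and ∂_2 has invariant factor 2 > 1, so H_1 ≅ Z/2.
  H_2: rank ker ∂_2 − rank ∂_3 = (12 − 12) − 0 = 0, and there is no ∂_3, so H_2 ≅ 0.

H_0 ≅ Z,  H_1 ≅ Z/2,  H_2 = 0.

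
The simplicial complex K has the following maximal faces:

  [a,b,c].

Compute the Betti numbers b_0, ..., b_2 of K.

b_0 = 1, b_1 = 0, b_2 = 0.

Order the vertices as a < b < c. Listing each simplex with vertices in this order, K has dimension 2 with simplices:

  0-simplices (3): a, b, c
  1-simplices (3): ab, ac, bc
  2-simplices (1): abc

so the chain groups are C_0 ≅ Z^3, C_1 ≅ Z^3, C_2 ≅ Z^1.

Boundary ∂_1: C_1 → C_0 is given by ∂[p,q] = [q] − [p]. For instance
  ∂bc = c − b.
The 3×3 boundary matrix has rank 2 and Smith normal form diag(1,1).

∂_2: C_2 → C_1 maps a triangle to the signed sum of its edges. For instance
  ∂abc = bc − ac + ab.
The resulting 3×1 matrix has rank 1, and its Smith normal form has invariant factors (1).

From H_k ≅ ker(∂_k) / im(∂_{k+1}) we obtain:

  H_0: rank C_0 − rank ∂_1 = 3 − 2 = 1, and the invariant factors of ∂_1 are all 1, so H_0 = Z.
  H_1: rank ker ∂_1 − rank ∂_2 = (3 − 2) − 1 = 0, and the invariant factors of ∂_2 are all 1, so H_1 = 0.
  H_2: rank ker ∂_2 − rank ∂_3 = (1 − 1) − 0 = 0, and there is no ∂_3, so H_2 = 0.

As a check, the Euler characteristic is 3 − 3 + 1 = 1, which agrees with 1 − 0 + 0 = 1.

Hence the Betti numbers are b_0 = 1, b_1 = 0, b_2 = 0.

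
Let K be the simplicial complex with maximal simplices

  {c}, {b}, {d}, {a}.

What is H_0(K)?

Take the total order a < b < c < d on the vertex set. Then K (dimension 0) consists of the simplices:

  0-simplices (4): a, b, c, d

giving chain groups C_0 ≅ Z^4.

From H_k ≅ ker(∂_k) / im(∂_{k+1}) we obtain:

  H_0: rank C_0 − rank ∂_1 = 4 − 0 = 4, and there is no ∂_1, so H_0 ≅ Z^4.

H_0 ≅ Z^4.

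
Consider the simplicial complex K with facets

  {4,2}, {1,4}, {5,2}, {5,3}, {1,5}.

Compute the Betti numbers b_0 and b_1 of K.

Fix the vertex order 1 < 2 < 3 < 4 < 5 and write every simplex with vertices in increasing order. Then dim K = 1 and the simplices of K are:

  0-simplices (5): [1], [2], [3], [4], [5]
  1-simplices (5): [1,4], [1,5], [2,4], [2,5], [3,5]

so the chain groups are C_0 ≅ Z^5, C_1 ≅ Z^5.

∂_1: C_1 → C_0 is given by ∂[p,q] = [q] − [p]. For instance
  ∂[1,4] = [4] − [1].
The resulting 5×5 matrix has rank 4, and its Smith normal form has invariant factors (1,1,1,1).

From H_k ≅ ker(∂_k) / im(∂_{k+1}) we obtain:

  H_0: rank C_0 − rank ∂_1 = 5 − 4 = 1, and the invariant factors of ∂_1 are all 1, so H_0 = Z.
  H_1: rank ker ∂_1 − rank ∂_2 = (5 − 4) − 0 = 1, and there is no ∂_2, so H_1 = Z.

Hence the Betti numbers are b_0 = 1, b_1 = 1.

b_0 = 1, b_1 = 1.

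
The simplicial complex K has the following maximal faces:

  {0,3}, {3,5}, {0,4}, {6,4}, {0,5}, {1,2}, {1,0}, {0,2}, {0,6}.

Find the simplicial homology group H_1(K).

We work with the vertex ordering 0 < 1 < 2 < 3 < 4 < 5 < 6. The simplices of K, each written with vertices in increasing order, are:

  0-simplices (7): [0], [1], [2], [3], [4], [5], [6]
  1-simplices (9): [0,1], [0,2], [0,3], [0,4], [0,5], [0,6], [1,2], [3,5], [4,6]

Hence C_0 ≅ Z^7, C_1 ≅ Z^9.

Boundary ∂_1: C_1 → C_0 sends each edge [p,q] (with p < q) to q − p. For instance
  ∂[3,5] = [5] − [3].
As a 7×9 matrix over Z this has rank 6, with invariant factors (1,1,1,1,1,1).

Now H_k = ker ∂_k / im ∂_{k+1}, so:

  H_1: rank ker ∂_1 − rank ∂_2 = (9 − 6) − 0 = 3, and there is no ∂_2, so H_1 = Z^3.

(K is a triangulation of a wedge of 3 circles.)

H_1 ≅ Z^3.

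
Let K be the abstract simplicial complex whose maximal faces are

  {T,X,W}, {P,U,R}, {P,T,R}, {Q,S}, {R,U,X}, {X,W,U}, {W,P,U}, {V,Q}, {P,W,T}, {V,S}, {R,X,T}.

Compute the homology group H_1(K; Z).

H_1 = Z.

Take the total order P < Q < R < S < T < U < V < W < X on the vertex set. Then K (dimension 2) consists of the simplices:

  0-simplices (9): P, Q, R, S, T, U, V, W, X
  1-simplices (15): PR, PT, PU, PW, QS, QV, RT, RU, RX, SV, TW, TX, UW, UX, WX
  2-simplices (8): PRT, PRU, PTW, PUW, RTX, RUX, TWX, UWX

Hence C_0 ≅ Z^9, C_1 ≅ Z^15, C_2 ≅ Z^8.

Boundary ∂_1: C_1 → C_0 sends each edge [p,q] (with p < q) to q − p. For instance
  ∂RU = U − R.
The resulting 9×15 matrix has rank 7, and its Smith normal form has invariant factors (1,1,1,1,1,1,1).

The boundary map ∂_2: C_2 → C_1 acts by ∂[p,q,r] = [q,r] − [p,r] + [p,q]. For instance
  ∂RTX = TX − RX + RT,
  ∂UWX = WX − UX + UW.
The resulting 15×8 matrix has rank 7, and its Smith normal form has invariant factors (1,1,1,1,1,1,1).

Reading off H_k = ker ∂_k / im ∂_{k+1}:

  H_1: rank ker ∂_1 − rank ∂_2 = (15 − 7) − 7 = 1, and the invariant factors of ∂_2 are all 1, so H_1 = Z.

(K is a triangulation of the disjoint union of the circle S^1 and the 2-sphere S^2.)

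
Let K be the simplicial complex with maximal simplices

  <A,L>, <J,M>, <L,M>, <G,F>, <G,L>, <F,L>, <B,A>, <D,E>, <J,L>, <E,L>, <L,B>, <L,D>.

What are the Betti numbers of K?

We work with the vertex ordering A < B < D < E < F < G < J < L < M. The simplices of K, each written with vertices in increasing order, are:

  0-simplices (9): A, B, D, E, F, G, J, L, M
  1-simplices (12): AB, AL, BL, DE, DL, EL, FG, FL, GL, JL, JM, LM

giving chain groups C_0 ≅ Z^9, C_1 ≅ Z^12.

Boundary ∂_1: C_1 → C_0 maps an edge to its endpoints' difference, ∂[p,q] = q − p. For instance
  ∂FG = G − F.
The resulting 9×12 matrix has rank 8, and its Smith normal form has invariant factors (1,1,1,1,1,1,1,1).

Now H_k = ker ∂_k / im ∂_{k+1}, so:

  H_0: rank C_0 − rank ∂_1 = 9 − 8 = 1, and the invariant factors of ∂_1 are all 1, so H_0 = Z.
  H_1: rank ker ∂_1 − rank ∂_2 = (12 − 8) − 0 = 4, and there is no ∂_2, so H_1 = Z^4.

As a check, the Euler characteristic is 9 − 12 = -3, which agrees with 1 − 4 = -3.

Hence the Betti numbers are b_0 = 1, b_1 = 4.

b_0 = 1, b_1 = 4.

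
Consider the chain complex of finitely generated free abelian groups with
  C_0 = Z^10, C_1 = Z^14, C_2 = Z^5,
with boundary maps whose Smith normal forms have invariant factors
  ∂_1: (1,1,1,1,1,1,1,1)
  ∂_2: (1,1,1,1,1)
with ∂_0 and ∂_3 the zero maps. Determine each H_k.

H_0: b_0 = 10 − 0 − 8 = 2; torsion from ∂_1 factors > 1: none. So H_0 ≅ Z^2.
H_1: b_1 = 14 − 8 − 5 = 1; torsion from ∂_2 factors > 1: none. So H_1 ≅ Z.
H_2: b_2 = 5 − 5 − 0 = 0; torsion from ∂_3 factors > 1: none. So H_2 ≅ 0.

H_0 ≅ Z^2,  H_1 ≅ Z,  H_2 = 0.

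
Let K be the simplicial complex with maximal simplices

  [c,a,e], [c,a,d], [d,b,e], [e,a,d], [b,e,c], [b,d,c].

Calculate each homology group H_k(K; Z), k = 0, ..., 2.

H_0 = Z,  H_1 = 0,  H_2 = Z.

K has 5 vertices, 9 edges, 6 triangles.
rank ∂_0 = 0, rank ∂_1 = 4 ⇒ b_0 = 5 − 0 − 4 = 1; all invariant factors of ∂_1 are 1 so no torsion. So H_0 = Z.
rank ∂_1 = 4, rank ∂_2 = 5 ⇒ b_1 = 9 − 4 − 5 = 0; all invariant factors of ∂_2 are 1 so no torsion. So H_1 = 0.
rank ∂_2 = 5, rank ∂_3 = 0 ⇒ b_2 = 6 − 5 − 0 = 1. So H_2 = Z.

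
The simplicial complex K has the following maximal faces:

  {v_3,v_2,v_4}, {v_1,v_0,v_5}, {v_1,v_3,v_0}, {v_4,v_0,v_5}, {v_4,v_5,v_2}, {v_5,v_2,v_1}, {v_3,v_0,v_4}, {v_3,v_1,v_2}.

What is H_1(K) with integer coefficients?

Order the vertices as v_0 < v_1 < v_2 < v_3 < v_4 < v_5. Listing each simplex with vertices in this order, K has dimension 2 with simplices:

  0-simplices (6): [v_0], [v_1], [v_2], [v_3], [v_4], [v_5]
  1-simplices (12): [v_0,v_1], [v_0,v_3], [v_0,v_4], [v_0,v_5], [v_1,v_2], [v_1,v_3], [v_1,v_5], [v_2,v_3], [v_2,v_4], [v_2,v_5], [v_3,v_4], [v_4,v_5]
  2-simplices (8): [v_0,v_1,v_3], [v_0,v_1,v_5], [v_0,v_3,v_4], [v_0,v_4,v_5], [v_1,v_2,v_3], [v_1,v_2,v_5], [v_2,v_3,v_4], [v_2,v_4,v_5]

so the chain groups are C_0 ≅ Z^6, C_1 ≅ Z^12, C_2 ≅ Z^8.

∂_1: C_1 → C_0 maps an edge to its endpoints' difference, ∂[p,q] = q − p. For instance
  ∂[v_1,v_3] = [v_3] − [v_1].
The resulting 6×12 matrix has rank 5, and its Smith normal form has invariant factors (1,1,1,1,1).

Boundary ∂_2: C_2 → C_1 acts by ∂[p,q,r] = [q,r] − [p,r] + [p,q]. For instance
  ∂[v_2,v_3,v_4] = [v_3,v_4] − [v_2,v_4] + [v_2,v_3],
  ∂[v_2,v_4,v_5] = [v_4,v_5] − [v_2,v_5] + [v_2,v_4].
As a 12×8 matrix over Z this has rank 7, with invariant factors (1,1,1,1,1,1,1).

Reading off H_k = ker ∂_k / im ∂_{k+1}:

  H_1: rank ker ∂_1 − rank ∂_2 = (12 − 5) − 7 = 0, and the invariant factors of ∂_2 are all 1, so H_1 = 0.

(K is a triangulation of the 2-sphere S^2.)

H_1 ≅ 0.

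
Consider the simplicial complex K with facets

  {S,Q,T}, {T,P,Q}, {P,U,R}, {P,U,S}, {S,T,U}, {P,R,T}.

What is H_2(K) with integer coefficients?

H_2 ≅ 0.

K has 6 vertices, 12 edges, 6 triangles.
rank ∂_2 = 6, rank ∂_3 = 0 ⇒ b_2 = 6 − 6 − 0 = 0. So H_2 ≅ 0.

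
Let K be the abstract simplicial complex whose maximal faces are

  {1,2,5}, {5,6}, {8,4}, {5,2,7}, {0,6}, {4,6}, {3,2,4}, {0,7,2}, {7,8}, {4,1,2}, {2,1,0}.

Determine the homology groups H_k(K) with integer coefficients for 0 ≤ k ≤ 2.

We work with the vertex ordering 0 < 1 < 2 < 3 < 4 < 5 < 6 < 7 < 8. The simplices of K, each written with vertices in increasing order, are:

  0-simplices (9): [0], [1], [2], [3], [4], [5], [6], [7], [8]
  1-simplices (17): [0,1], [0,2], [0,6], [0,7], [1,2], [1,4], [1,5], [2,3], [2,4], [2,5], [2,7], [3,4], [4,6], [4,8], [5,6], [5,7], [7,8]
  2-simplices (6): [0,1,2], [0,2,7], [1,2,4], [1,2,5], [2,3,4], [2,5,7]

giving chain groups C_0 ≅ Z^9, C_1 ≅ Z^17, C_2 ≅ Z^6.

Boundary ∂_1: C_1 → C_0 is given by ∂[p,q] = [q] − [p].
This gives a 9×17 integer matrix of rank 8; reducing to Smith normal form yields diagonal entries (1,1,1,1,1,1,1,1).

The boundary map ∂_2: C_2 → C_1 maps a triangle to the signed sum of its edges. For instance
  ∂[0,2,7] = [2,7] − [0,7] + [0,2],
  ∂[2,5,7] = [5,7] − [2,7] + [2,5].
This gives a 17×6 integer matrix of rank 6; reducing to Smith normal form yields diagonal entries (1,1,1,1,1,1).

Now H_k = ker ∂_k / im ∂_{k+1}, so:

  H_0: rank C_0 − rank ∂_1 = 9 − 8 = 1, and the invariant factors of ∂_1 are all 1, so H_0 ≅ Z.
  H_1: rank ker ∂_1 − rank ∂_2 = (17 − 8) − 6 = 3, and the invariant factors of ∂_2 are all 1, so H_1 ≅ Z^3.
  H_2: rank ker ∂_2 − rank ∂_3 = (6 − 6) − 0 = 0, and there is no ∂_3, so H_2 ≅ 0.

H_0 = Z,  H_1 = Z^3,  H_2 = 0.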